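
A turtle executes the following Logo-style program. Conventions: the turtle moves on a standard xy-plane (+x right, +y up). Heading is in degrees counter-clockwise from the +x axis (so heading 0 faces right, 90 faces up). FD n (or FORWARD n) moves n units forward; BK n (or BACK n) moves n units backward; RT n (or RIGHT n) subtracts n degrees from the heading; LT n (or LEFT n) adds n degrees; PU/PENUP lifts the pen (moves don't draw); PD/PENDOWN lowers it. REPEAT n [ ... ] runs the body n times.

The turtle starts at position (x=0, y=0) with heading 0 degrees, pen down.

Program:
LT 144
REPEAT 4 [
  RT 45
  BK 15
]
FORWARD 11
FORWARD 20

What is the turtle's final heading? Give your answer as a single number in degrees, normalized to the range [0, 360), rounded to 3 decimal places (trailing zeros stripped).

Executing turtle program step by step:
Start: pos=(0,0), heading=0, pen down
LT 144: heading 0 -> 144
REPEAT 4 [
  -- iteration 1/4 --
  RT 45: heading 144 -> 99
  BK 15: (0,0) -> (2.347,-14.815) [heading=99, draw]
  -- iteration 2/4 --
  RT 45: heading 99 -> 54
  BK 15: (2.347,-14.815) -> (-6.47,-26.951) [heading=54, draw]
  -- iteration 3/4 --
  RT 45: heading 54 -> 9
  BK 15: (-6.47,-26.951) -> (-21.286,-29.297) [heading=9, draw]
  -- iteration 4/4 --
  RT 45: heading 9 -> 324
  BK 15: (-21.286,-29.297) -> (-33.421,-20.48) [heading=324, draw]
]
FD 11: (-33.421,-20.48) -> (-24.522,-26.946) [heading=324, draw]
FD 20: (-24.522,-26.946) -> (-8.341,-38.702) [heading=324, draw]
Final: pos=(-8.341,-38.702), heading=324, 6 segment(s) drawn

Answer: 324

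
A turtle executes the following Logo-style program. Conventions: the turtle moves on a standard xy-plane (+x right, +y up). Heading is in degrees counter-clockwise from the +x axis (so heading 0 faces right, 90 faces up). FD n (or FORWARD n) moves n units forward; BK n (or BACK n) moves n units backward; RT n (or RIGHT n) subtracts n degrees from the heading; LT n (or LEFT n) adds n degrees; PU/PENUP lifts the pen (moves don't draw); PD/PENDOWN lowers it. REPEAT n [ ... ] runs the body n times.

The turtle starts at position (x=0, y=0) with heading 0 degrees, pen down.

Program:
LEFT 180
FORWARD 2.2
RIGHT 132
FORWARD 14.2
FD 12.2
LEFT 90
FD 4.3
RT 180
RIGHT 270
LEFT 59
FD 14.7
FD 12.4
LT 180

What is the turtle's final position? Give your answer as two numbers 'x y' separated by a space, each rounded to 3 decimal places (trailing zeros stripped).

Answer: 4.346 48.412

Derivation:
Executing turtle program step by step:
Start: pos=(0,0), heading=0, pen down
LT 180: heading 0 -> 180
FD 2.2: (0,0) -> (-2.2,0) [heading=180, draw]
RT 132: heading 180 -> 48
FD 14.2: (-2.2,0) -> (7.302,10.553) [heading=48, draw]
FD 12.2: (7.302,10.553) -> (15.465,19.619) [heading=48, draw]
LT 90: heading 48 -> 138
FD 4.3: (15.465,19.619) -> (12.27,22.496) [heading=138, draw]
RT 180: heading 138 -> 318
RT 270: heading 318 -> 48
LT 59: heading 48 -> 107
FD 14.7: (12.27,22.496) -> (7.972,36.554) [heading=107, draw]
FD 12.4: (7.972,36.554) -> (4.346,48.412) [heading=107, draw]
LT 180: heading 107 -> 287
Final: pos=(4.346,48.412), heading=287, 6 segment(s) drawn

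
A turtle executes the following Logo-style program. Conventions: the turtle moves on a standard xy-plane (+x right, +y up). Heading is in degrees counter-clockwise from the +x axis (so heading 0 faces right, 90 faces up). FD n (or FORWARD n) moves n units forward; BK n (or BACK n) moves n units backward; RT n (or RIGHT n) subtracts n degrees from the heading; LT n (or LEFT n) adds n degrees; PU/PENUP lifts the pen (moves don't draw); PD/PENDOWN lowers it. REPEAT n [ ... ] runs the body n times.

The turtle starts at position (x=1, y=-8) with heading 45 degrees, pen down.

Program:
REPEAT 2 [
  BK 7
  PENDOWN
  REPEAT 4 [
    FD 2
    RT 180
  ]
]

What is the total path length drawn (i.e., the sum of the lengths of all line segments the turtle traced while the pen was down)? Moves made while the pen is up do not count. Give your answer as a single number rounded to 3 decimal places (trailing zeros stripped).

Executing turtle program step by step:
Start: pos=(1,-8), heading=45, pen down
REPEAT 2 [
  -- iteration 1/2 --
  BK 7: (1,-8) -> (-3.95,-12.95) [heading=45, draw]
  PD: pen down
  REPEAT 4 [
    -- iteration 1/4 --
    FD 2: (-3.95,-12.95) -> (-2.536,-11.536) [heading=45, draw]
    RT 180: heading 45 -> 225
    -- iteration 2/4 --
    FD 2: (-2.536,-11.536) -> (-3.95,-12.95) [heading=225, draw]
    RT 180: heading 225 -> 45
    -- iteration 3/4 --
    FD 2: (-3.95,-12.95) -> (-2.536,-11.536) [heading=45, draw]
    RT 180: heading 45 -> 225
    -- iteration 4/4 --
    FD 2: (-2.536,-11.536) -> (-3.95,-12.95) [heading=225, draw]
    RT 180: heading 225 -> 45
  ]
  -- iteration 2/2 --
  BK 7: (-3.95,-12.95) -> (-8.899,-17.899) [heading=45, draw]
  PD: pen down
  REPEAT 4 [
    -- iteration 1/4 --
    FD 2: (-8.899,-17.899) -> (-7.485,-16.485) [heading=45, draw]
    RT 180: heading 45 -> 225
    -- iteration 2/4 --
    FD 2: (-7.485,-16.485) -> (-8.899,-17.899) [heading=225, draw]
    RT 180: heading 225 -> 45
    -- iteration 3/4 --
    FD 2: (-8.899,-17.899) -> (-7.485,-16.485) [heading=45, draw]
    RT 180: heading 45 -> 225
    -- iteration 4/4 --
    FD 2: (-7.485,-16.485) -> (-8.899,-17.899) [heading=225, draw]
    RT 180: heading 225 -> 45
  ]
]
Final: pos=(-8.899,-17.899), heading=45, 10 segment(s) drawn

Segment lengths:
  seg 1: (1,-8) -> (-3.95,-12.95), length = 7
  seg 2: (-3.95,-12.95) -> (-2.536,-11.536), length = 2
  seg 3: (-2.536,-11.536) -> (-3.95,-12.95), length = 2
  seg 4: (-3.95,-12.95) -> (-2.536,-11.536), length = 2
  seg 5: (-2.536,-11.536) -> (-3.95,-12.95), length = 2
  seg 6: (-3.95,-12.95) -> (-8.899,-17.899), length = 7
  seg 7: (-8.899,-17.899) -> (-7.485,-16.485), length = 2
  seg 8: (-7.485,-16.485) -> (-8.899,-17.899), length = 2
  seg 9: (-8.899,-17.899) -> (-7.485,-16.485), length = 2
  seg 10: (-7.485,-16.485) -> (-8.899,-17.899), length = 2
Total = 30

Answer: 30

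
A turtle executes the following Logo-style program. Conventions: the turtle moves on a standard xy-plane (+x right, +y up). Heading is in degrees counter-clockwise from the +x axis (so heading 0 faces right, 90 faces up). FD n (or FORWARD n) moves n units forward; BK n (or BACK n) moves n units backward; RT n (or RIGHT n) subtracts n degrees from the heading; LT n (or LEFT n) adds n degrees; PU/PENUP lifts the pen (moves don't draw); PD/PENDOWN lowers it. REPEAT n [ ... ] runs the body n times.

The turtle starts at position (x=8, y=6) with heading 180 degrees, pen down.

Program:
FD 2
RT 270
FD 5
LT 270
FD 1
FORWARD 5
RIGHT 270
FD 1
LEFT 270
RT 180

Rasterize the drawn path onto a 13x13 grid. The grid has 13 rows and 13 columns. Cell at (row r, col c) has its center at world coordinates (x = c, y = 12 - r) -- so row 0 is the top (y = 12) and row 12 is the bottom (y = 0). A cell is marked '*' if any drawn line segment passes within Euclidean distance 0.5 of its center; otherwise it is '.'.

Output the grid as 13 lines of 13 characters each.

Answer: .............
.............
.............
.............
.............
.............
......***....
......*......
......*......
......*......
......*......
*******......
*............

Derivation:
Segment 0: (8,6) -> (6,6)
Segment 1: (6,6) -> (6,1)
Segment 2: (6,1) -> (5,1)
Segment 3: (5,1) -> (0,1)
Segment 4: (0,1) -> (0,0)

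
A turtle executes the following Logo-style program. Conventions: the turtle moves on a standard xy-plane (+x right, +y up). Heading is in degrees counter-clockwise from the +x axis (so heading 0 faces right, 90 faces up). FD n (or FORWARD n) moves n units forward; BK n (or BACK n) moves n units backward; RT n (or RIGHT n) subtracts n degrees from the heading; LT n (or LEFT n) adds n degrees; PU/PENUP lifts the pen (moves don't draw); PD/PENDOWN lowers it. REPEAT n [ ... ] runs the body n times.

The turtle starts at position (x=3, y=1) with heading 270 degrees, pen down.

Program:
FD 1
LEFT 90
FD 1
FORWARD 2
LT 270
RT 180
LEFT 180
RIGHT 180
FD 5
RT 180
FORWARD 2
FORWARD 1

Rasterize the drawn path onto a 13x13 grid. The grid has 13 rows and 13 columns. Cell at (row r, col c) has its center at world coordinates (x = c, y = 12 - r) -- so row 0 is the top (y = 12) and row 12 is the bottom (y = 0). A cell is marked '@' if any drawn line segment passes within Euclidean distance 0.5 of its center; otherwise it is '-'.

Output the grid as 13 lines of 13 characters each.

Answer: -------------
-------------
-------------
-------------
-------------
-------------
-------------
------@------
------@------
------@------
------@------
---@--@------
---@@@@------

Derivation:
Segment 0: (3,1) -> (3,0)
Segment 1: (3,0) -> (4,-0)
Segment 2: (4,-0) -> (6,-0)
Segment 3: (6,-0) -> (6,5)
Segment 4: (6,5) -> (6,3)
Segment 5: (6,3) -> (6,2)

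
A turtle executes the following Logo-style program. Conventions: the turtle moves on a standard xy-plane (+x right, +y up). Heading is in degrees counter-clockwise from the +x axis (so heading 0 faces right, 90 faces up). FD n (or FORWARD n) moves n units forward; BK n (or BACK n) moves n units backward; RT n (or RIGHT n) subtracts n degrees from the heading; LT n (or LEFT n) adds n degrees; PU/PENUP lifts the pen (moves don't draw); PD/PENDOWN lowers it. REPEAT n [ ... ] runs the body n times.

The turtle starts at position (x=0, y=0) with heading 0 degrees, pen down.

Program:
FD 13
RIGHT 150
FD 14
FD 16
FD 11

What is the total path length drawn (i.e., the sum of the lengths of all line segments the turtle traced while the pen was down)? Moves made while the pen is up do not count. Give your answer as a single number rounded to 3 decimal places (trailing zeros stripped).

Answer: 54

Derivation:
Executing turtle program step by step:
Start: pos=(0,0), heading=0, pen down
FD 13: (0,0) -> (13,0) [heading=0, draw]
RT 150: heading 0 -> 210
FD 14: (13,0) -> (0.876,-7) [heading=210, draw]
FD 16: (0.876,-7) -> (-12.981,-15) [heading=210, draw]
FD 11: (-12.981,-15) -> (-22.507,-20.5) [heading=210, draw]
Final: pos=(-22.507,-20.5), heading=210, 4 segment(s) drawn

Segment lengths:
  seg 1: (0,0) -> (13,0), length = 13
  seg 2: (13,0) -> (0.876,-7), length = 14
  seg 3: (0.876,-7) -> (-12.981,-15), length = 16
  seg 4: (-12.981,-15) -> (-22.507,-20.5), length = 11
Total = 54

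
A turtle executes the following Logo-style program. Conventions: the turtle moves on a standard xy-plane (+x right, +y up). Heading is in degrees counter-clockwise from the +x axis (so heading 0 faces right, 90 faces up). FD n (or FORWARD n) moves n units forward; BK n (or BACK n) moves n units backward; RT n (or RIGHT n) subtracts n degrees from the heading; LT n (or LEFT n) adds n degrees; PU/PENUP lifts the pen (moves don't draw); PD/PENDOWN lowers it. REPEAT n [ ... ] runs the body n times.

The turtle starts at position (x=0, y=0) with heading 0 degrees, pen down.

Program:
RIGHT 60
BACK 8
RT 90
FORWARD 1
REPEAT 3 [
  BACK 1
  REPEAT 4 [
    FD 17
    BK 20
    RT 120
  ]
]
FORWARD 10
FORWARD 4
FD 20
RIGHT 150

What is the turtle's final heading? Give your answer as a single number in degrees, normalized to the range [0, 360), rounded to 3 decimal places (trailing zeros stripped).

Executing turtle program step by step:
Start: pos=(0,0), heading=0, pen down
RT 60: heading 0 -> 300
BK 8: (0,0) -> (-4,6.928) [heading=300, draw]
RT 90: heading 300 -> 210
FD 1: (-4,6.928) -> (-4.866,6.428) [heading=210, draw]
REPEAT 3 [
  -- iteration 1/3 --
  BK 1: (-4.866,6.428) -> (-4,6.928) [heading=210, draw]
  REPEAT 4 [
    -- iteration 1/4 --
    FD 17: (-4,6.928) -> (-18.722,-1.572) [heading=210, draw]
    BK 20: (-18.722,-1.572) -> (-1.402,8.428) [heading=210, draw]
    RT 120: heading 210 -> 90
    -- iteration 2/4 --
    FD 17: (-1.402,8.428) -> (-1.402,25.428) [heading=90, draw]
    BK 20: (-1.402,25.428) -> (-1.402,5.428) [heading=90, draw]
    RT 120: heading 90 -> 330
    -- iteration 3/4 --
    FD 17: (-1.402,5.428) -> (13.321,-3.072) [heading=330, draw]
    BK 20: (13.321,-3.072) -> (-4,6.928) [heading=330, draw]
    RT 120: heading 330 -> 210
    -- iteration 4/4 --
    FD 17: (-4,6.928) -> (-18.722,-1.572) [heading=210, draw]
    BK 20: (-18.722,-1.572) -> (-1.402,8.428) [heading=210, draw]
    RT 120: heading 210 -> 90
  ]
  -- iteration 2/3 --
  BK 1: (-1.402,8.428) -> (-1.402,7.428) [heading=90, draw]
  REPEAT 4 [
    -- iteration 1/4 --
    FD 17: (-1.402,7.428) -> (-1.402,24.428) [heading=90, draw]
    BK 20: (-1.402,24.428) -> (-1.402,4.428) [heading=90, draw]
    RT 120: heading 90 -> 330
    -- iteration 2/4 --
    FD 17: (-1.402,4.428) -> (13.321,-4.072) [heading=330, draw]
    BK 20: (13.321,-4.072) -> (-4,5.928) [heading=330, draw]
    RT 120: heading 330 -> 210
    -- iteration 3/4 --
    FD 17: (-4,5.928) -> (-18.722,-2.572) [heading=210, draw]
    BK 20: (-18.722,-2.572) -> (-1.402,7.428) [heading=210, draw]
    RT 120: heading 210 -> 90
    -- iteration 4/4 --
    FD 17: (-1.402,7.428) -> (-1.402,24.428) [heading=90, draw]
    BK 20: (-1.402,24.428) -> (-1.402,4.428) [heading=90, draw]
    RT 120: heading 90 -> 330
  ]
  -- iteration 3/3 --
  BK 1: (-1.402,4.428) -> (-2.268,4.928) [heading=330, draw]
  REPEAT 4 [
    -- iteration 1/4 --
    FD 17: (-2.268,4.928) -> (12.454,-3.572) [heading=330, draw]
    BK 20: (12.454,-3.572) -> (-4.866,6.428) [heading=330, draw]
    RT 120: heading 330 -> 210
    -- iteration 2/4 --
    FD 17: (-4.866,6.428) -> (-19.588,-2.072) [heading=210, draw]
    BK 20: (-19.588,-2.072) -> (-2.268,7.928) [heading=210, draw]
    RT 120: heading 210 -> 90
    -- iteration 3/4 --
    FD 17: (-2.268,7.928) -> (-2.268,24.928) [heading=90, draw]
    BK 20: (-2.268,24.928) -> (-2.268,4.928) [heading=90, draw]
    RT 120: heading 90 -> 330
    -- iteration 4/4 --
    FD 17: (-2.268,4.928) -> (12.454,-3.572) [heading=330, draw]
    BK 20: (12.454,-3.572) -> (-4.866,6.428) [heading=330, draw]
    RT 120: heading 330 -> 210
  ]
]
FD 10: (-4.866,6.428) -> (-13.526,1.428) [heading=210, draw]
FD 4: (-13.526,1.428) -> (-16.99,-0.572) [heading=210, draw]
FD 20: (-16.99,-0.572) -> (-34.311,-10.572) [heading=210, draw]
RT 150: heading 210 -> 60
Final: pos=(-34.311,-10.572), heading=60, 32 segment(s) drawn

Answer: 60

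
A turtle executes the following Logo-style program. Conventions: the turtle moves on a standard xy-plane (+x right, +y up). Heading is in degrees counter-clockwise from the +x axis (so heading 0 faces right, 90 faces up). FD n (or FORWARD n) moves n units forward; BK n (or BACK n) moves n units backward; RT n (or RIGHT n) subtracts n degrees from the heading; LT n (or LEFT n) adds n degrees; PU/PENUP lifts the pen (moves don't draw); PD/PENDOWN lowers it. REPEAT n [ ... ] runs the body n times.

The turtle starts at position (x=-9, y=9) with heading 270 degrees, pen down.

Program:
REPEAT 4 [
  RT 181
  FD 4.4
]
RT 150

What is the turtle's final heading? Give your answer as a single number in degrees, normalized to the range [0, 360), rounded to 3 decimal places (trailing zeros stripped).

Answer: 116

Derivation:
Executing turtle program step by step:
Start: pos=(-9,9), heading=270, pen down
REPEAT 4 [
  -- iteration 1/4 --
  RT 181: heading 270 -> 89
  FD 4.4: (-9,9) -> (-8.923,13.399) [heading=89, draw]
  -- iteration 2/4 --
  RT 181: heading 89 -> 268
  FD 4.4: (-8.923,13.399) -> (-9.077,9.002) [heading=268, draw]
  -- iteration 3/4 --
  RT 181: heading 268 -> 87
  FD 4.4: (-9.077,9.002) -> (-8.846,13.396) [heading=87, draw]
  -- iteration 4/4 --
  RT 181: heading 87 -> 266
  FD 4.4: (-8.846,13.396) -> (-9.153,9.007) [heading=266, draw]
]
RT 150: heading 266 -> 116
Final: pos=(-9.153,9.007), heading=116, 4 segment(s) drawn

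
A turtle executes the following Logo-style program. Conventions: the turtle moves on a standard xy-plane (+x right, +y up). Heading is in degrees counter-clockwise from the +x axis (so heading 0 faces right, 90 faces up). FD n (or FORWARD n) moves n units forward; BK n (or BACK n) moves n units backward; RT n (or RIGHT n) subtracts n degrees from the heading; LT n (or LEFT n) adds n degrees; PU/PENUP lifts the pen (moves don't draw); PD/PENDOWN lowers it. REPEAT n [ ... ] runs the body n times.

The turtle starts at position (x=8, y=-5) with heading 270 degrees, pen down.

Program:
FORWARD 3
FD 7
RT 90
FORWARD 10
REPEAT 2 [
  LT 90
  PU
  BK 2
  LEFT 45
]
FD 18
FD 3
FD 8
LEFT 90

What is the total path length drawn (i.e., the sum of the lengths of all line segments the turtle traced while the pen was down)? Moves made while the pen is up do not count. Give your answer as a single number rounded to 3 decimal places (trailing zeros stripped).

Answer: 20

Derivation:
Executing turtle program step by step:
Start: pos=(8,-5), heading=270, pen down
FD 3: (8,-5) -> (8,-8) [heading=270, draw]
FD 7: (8,-8) -> (8,-15) [heading=270, draw]
RT 90: heading 270 -> 180
FD 10: (8,-15) -> (-2,-15) [heading=180, draw]
REPEAT 2 [
  -- iteration 1/2 --
  LT 90: heading 180 -> 270
  PU: pen up
  BK 2: (-2,-15) -> (-2,-13) [heading=270, move]
  LT 45: heading 270 -> 315
  -- iteration 2/2 --
  LT 90: heading 315 -> 45
  PU: pen up
  BK 2: (-2,-13) -> (-3.414,-14.414) [heading=45, move]
  LT 45: heading 45 -> 90
]
FD 18: (-3.414,-14.414) -> (-3.414,3.586) [heading=90, move]
FD 3: (-3.414,3.586) -> (-3.414,6.586) [heading=90, move]
FD 8: (-3.414,6.586) -> (-3.414,14.586) [heading=90, move]
LT 90: heading 90 -> 180
Final: pos=(-3.414,14.586), heading=180, 3 segment(s) drawn

Segment lengths:
  seg 1: (8,-5) -> (8,-8), length = 3
  seg 2: (8,-8) -> (8,-15), length = 7
  seg 3: (8,-15) -> (-2,-15), length = 10
Total = 20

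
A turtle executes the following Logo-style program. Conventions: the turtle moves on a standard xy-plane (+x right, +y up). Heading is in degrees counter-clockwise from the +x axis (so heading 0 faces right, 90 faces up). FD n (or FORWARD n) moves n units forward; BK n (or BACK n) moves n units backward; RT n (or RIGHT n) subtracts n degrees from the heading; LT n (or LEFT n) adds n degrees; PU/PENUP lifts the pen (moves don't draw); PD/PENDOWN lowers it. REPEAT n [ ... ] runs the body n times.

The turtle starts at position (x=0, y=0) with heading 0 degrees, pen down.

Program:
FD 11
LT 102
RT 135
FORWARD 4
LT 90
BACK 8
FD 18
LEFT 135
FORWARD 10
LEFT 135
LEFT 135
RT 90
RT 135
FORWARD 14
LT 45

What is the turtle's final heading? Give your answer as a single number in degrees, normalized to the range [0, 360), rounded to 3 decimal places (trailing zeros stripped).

Executing turtle program step by step:
Start: pos=(0,0), heading=0, pen down
FD 11: (0,0) -> (11,0) [heading=0, draw]
LT 102: heading 0 -> 102
RT 135: heading 102 -> 327
FD 4: (11,0) -> (14.355,-2.179) [heading=327, draw]
LT 90: heading 327 -> 57
BK 8: (14.355,-2.179) -> (9.998,-8.888) [heading=57, draw]
FD 18: (9.998,-8.888) -> (19.801,6.208) [heading=57, draw]
LT 135: heading 57 -> 192
FD 10: (19.801,6.208) -> (10.02,4.129) [heading=192, draw]
LT 135: heading 192 -> 327
LT 135: heading 327 -> 102
RT 90: heading 102 -> 12
RT 135: heading 12 -> 237
FD 14: (10.02,4.129) -> (2.395,-7.612) [heading=237, draw]
LT 45: heading 237 -> 282
Final: pos=(2.395,-7.612), heading=282, 6 segment(s) drawn

Answer: 282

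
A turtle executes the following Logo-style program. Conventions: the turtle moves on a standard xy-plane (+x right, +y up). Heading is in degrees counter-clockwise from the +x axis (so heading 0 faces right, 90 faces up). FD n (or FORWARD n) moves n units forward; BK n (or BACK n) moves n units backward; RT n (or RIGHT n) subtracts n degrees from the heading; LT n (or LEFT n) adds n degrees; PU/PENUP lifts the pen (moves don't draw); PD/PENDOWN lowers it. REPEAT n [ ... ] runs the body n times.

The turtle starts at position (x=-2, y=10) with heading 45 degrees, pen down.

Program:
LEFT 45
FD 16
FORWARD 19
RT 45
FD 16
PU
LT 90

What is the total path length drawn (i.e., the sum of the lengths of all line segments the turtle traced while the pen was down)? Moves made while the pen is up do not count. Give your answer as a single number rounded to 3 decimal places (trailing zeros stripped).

Executing turtle program step by step:
Start: pos=(-2,10), heading=45, pen down
LT 45: heading 45 -> 90
FD 16: (-2,10) -> (-2,26) [heading=90, draw]
FD 19: (-2,26) -> (-2,45) [heading=90, draw]
RT 45: heading 90 -> 45
FD 16: (-2,45) -> (9.314,56.314) [heading=45, draw]
PU: pen up
LT 90: heading 45 -> 135
Final: pos=(9.314,56.314), heading=135, 3 segment(s) drawn

Segment lengths:
  seg 1: (-2,10) -> (-2,26), length = 16
  seg 2: (-2,26) -> (-2,45), length = 19
  seg 3: (-2,45) -> (9.314,56.314), length = 16
Total = 51

Answer: 51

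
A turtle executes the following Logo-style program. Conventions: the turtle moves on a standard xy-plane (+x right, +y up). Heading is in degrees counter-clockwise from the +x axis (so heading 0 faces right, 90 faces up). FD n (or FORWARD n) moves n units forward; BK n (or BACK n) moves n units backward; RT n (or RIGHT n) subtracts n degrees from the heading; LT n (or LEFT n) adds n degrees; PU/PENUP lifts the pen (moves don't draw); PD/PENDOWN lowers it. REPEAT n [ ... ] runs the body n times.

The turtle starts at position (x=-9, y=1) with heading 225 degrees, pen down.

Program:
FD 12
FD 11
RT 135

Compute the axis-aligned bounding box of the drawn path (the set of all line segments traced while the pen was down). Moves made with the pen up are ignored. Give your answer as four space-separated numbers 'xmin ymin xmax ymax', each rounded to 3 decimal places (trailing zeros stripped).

Executing turtle program step by step:
Start: pos=(-9,1), heading=225, pen down
FD 12: (-9,1) -> (-17.485,-7.485) [heading=225, draw]
FD 11: (-17.485,-7.485) -> (-25.263,-15.263) [heading=225, draw]
RT 135: heading 225 -> 90
Final: pos=(-25.263,-15.263), heading=90, 2 segment(s) drawn

Segment endpoints: x in {-25.263, -17.485, -9}, y in {-15.263, -7.485, 1}
xmin=-25.263, ymin=-15.263, xmax=-9, ymax=1

Answer: -25.263 -15.263 -9 1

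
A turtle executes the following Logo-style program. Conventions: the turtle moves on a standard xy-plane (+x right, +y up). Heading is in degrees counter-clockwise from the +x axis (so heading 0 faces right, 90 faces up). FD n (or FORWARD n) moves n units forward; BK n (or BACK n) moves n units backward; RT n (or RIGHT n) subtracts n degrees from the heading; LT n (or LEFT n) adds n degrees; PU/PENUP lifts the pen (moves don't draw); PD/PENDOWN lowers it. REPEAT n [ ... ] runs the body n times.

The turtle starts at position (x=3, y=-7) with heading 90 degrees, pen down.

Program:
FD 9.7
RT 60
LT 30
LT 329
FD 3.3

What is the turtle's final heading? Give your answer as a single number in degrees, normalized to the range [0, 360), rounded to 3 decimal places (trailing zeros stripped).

Answer: 29

Derivation:
Executing turtle program step by step:
Start: pos=(3,-7), heading=90, pen down
FD 9.7: (3,-7) -> (3,2.7) [heading=90, draw]
RT 60: heading 90 -> 30
LT 30: heading 30 -> 60
LT 329: heading 60 -> 29
FD 3.3: (3,2.7) -> (5.886,4.3) [heading=29, draw]
Final: pos=(5.886,4.3), heading=29, 2 segment(s) drawn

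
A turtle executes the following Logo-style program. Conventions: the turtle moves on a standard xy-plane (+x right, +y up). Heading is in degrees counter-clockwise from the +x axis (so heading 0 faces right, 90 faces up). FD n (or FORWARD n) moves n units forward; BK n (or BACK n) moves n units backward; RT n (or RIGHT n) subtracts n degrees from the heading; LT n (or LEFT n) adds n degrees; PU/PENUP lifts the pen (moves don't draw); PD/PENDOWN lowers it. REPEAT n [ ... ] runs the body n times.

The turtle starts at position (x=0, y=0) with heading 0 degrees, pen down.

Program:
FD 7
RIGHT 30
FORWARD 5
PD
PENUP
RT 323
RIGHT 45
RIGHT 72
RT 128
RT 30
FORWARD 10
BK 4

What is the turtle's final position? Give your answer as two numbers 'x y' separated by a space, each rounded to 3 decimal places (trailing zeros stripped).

Executing turtle program step by step:
Start: pos=(0,0), heading=0, pen down
FD 7: (0,0) -> (7,0) [heading=0, draw]
RT 30: heading 0 -> 330
FD 5: (7,0) -> (11.33,-2.5) [heading=330, draw]
PD: pen down
PU: pen up
RT 323: heading 330 -> 7
RT 45: heading 7 -> 322
RT 72: heading 322 -> 250
RT 128: heading 250 -> 122
RT 30: heading 122 -> 92
FD 10: (11.33,-2.5) -> (10.981,7.494) [heading=92, move]
BK 4: (10.981,7.494) -> (11.121,3.496) [heading=92, move]
Final: pos=(11.121,3.496), heading=92, 2 segment(s) drawn

Answer: 11.121 3.496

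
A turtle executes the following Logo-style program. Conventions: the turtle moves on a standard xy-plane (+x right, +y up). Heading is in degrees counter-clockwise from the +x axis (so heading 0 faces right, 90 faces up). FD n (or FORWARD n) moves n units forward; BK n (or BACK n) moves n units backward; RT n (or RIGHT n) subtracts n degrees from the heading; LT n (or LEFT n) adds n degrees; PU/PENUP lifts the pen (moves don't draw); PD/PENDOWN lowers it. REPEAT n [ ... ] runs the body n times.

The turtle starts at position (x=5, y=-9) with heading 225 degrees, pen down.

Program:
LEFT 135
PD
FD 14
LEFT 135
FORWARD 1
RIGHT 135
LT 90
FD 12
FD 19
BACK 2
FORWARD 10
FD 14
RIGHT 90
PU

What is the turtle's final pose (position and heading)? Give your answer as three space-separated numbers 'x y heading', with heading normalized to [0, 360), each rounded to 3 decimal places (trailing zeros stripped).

Answer: 18.293 44.707 0

Derivation:
Executing turtle program step by step:
Start: pos=(5,-9), heading=225, pen down
LT 135: heading 225 -> 0
PD: pen down
FD 14: (5,-9) -> (19,-9) [heading=0, draw]
LT 135: heading 0 -> 135
FD 1: (19,-9) -> (18.293,-8.293) [heading=135, draw]
RT 135: heading 135 -> 0
LT 90: heading 0 -> 90
FD 12: (18.293,-8.293) -> (18.293,3.707) [heading=90, draw]
FD 19: (18.293,3.707) -> (18.293,22.707) [heading=90, draw]
BK 2: (18.293,22.707) -> (18.293,20.707) [heading=90, draw]
FD 10: (18.293,20.707) -> (18.293,30.707) [heading=90, draw]
FD 14: (18.293,30.707) -> (18.293,44.707) [heading=90, draw]
RT 90: heading 90 -> 0
PU: pen up
Final: pos=(18.293,44.707), heading=0, 7 segment(s) drawn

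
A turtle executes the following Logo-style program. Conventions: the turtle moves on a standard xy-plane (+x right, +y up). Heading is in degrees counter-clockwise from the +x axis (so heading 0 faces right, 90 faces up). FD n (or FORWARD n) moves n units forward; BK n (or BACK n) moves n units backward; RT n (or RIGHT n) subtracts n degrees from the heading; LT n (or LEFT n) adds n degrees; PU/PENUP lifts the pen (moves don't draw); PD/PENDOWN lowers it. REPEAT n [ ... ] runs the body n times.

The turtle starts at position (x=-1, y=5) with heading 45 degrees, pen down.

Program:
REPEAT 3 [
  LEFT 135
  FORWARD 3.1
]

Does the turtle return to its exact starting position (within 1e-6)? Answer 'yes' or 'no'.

Answer: no

Derivation:
Executing turtle program step by step:
Start: pos=(-1,5), heading=45, pen down
REPEAT 3 [
  -- iteration 1/3 --
  LT 135: heading 45 -> 180
  FD 3.1: (-1,5) -> (-4.1,5) [heading=180, draw]
  -- iteration 2/3 --
  LT 135: heading 180 -> 315
  FD 3.1: (-4.1,5) -> (-1.908,2.808) [heading=315, draw]
  -- iteration 3/3 --
  LT 135: heading 315 -> 90
  FD 3.1: (-1.908,2.808) -> (-1.908,5.908) [heading=90, draw]
]
Final: pos=(-1.908,5.908), heading=90, 3 segment(s) drawn

Start position: (-1, 5)
Final position: (-1.908, 5.908)
Distance = 1.284; >= 1e-6 -> NOT closed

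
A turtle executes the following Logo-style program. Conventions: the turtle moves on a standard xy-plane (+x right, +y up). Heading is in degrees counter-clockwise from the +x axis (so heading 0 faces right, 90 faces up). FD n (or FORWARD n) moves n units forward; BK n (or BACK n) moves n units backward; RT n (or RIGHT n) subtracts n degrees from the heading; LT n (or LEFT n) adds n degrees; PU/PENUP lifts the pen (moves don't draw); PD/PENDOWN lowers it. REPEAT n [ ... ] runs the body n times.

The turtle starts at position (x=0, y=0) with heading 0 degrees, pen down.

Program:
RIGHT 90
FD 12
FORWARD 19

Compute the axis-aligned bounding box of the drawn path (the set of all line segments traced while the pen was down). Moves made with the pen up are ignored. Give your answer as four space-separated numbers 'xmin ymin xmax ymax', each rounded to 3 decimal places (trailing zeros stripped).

Answer: 0 -31 0 0

Derivation:
Executing turtle program step by step:
Start: pos=(0,0), heading=0, pen down
RT 90: heading 0 -> 270
FD 12: (0,0) -> (0,-12) [heading=270, draw]
FD 19: (0,-12) -> (0,-31) [heading=270, draw]
Final: pos=(0,-31), heading=270, 2 segment(s) drawn

Segment endpoints: x in {0, 0, 0}, y in {-31, -12, 0}
xmin=0, ymin=-31, xmax=0, ymax=0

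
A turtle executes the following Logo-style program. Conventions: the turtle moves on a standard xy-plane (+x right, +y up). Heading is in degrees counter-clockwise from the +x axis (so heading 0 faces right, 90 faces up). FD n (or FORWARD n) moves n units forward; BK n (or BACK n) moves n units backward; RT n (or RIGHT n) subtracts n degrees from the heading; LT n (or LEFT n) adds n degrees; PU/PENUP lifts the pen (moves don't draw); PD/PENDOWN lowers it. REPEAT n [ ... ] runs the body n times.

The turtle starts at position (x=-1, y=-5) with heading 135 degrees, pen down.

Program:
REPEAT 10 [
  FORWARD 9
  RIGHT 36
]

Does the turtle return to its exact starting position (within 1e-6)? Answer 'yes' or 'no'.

Answer: yes

Derivation:
Executing turtle program step by step:
Start: pos=(-1,-5), heading=135, pen down
REPEAT 10 [
  -- iteration 1/10 --
  FD 9: (-1,-5) -> (-7.364,1.364) [heading=135, draw]
  RT 36: heading 135 -> 99
  -- iteration 2/10 --
  FD 9: (-7.364,1.364) -> (-8.772,10.253) [heading=99, draw]
  RT 36: heading 99 -> 63
  -- iteration 3/10 --
  FD 9: (-8.772,10.253) -> (-4.686,18.272) [heading=63, draw]
  RT 36: heading 63 -> 27
  -- iteration 4/10 --
  FD 9: (-4.686,18.272) -> (3.333,22.358) [heading=27, draw]
  RT 36: heading 27 -> 351
  -- iteration 5/10 --
  FD 9: (3.333,22.358) -> (12.222,20.95) [heading=351, draw]
  RT 36: heading 351 -> 315
  -- iteration 6/10 --
  FD 9: (12.222,20.95) -> (18.586,14.586) [heading=315, draw]
  RT 36: heading 315 -> 279
  -- iteration 7/10 --
  FD 9: (18.586,14.586) -> (19.994,5.697) [heading=279, draw]
  RT 36: heading 279 -> 243
  -- iteration 8/10 --
  FD 9: (19.994,5.697) -> (15.908,-2.322) [heading=243, draw]
  RT 36: heading 243 -> 207
  -- iteration 9/10 --
  FD 9: (15.908,-2.322) -> (7.889,-6.408) [heading=207, draw]
  RT 36: heading 207 -> 171
  -- iteration 10/10 --
  FD 9: (7.889,-6.408) -> (-1,-5) [heading=171, draw]
  RT 36: heading 171 -> 135
]
Final: pos=(-1,-5), heading=135, 10 segment(s) drawn

Start position: (-1, -5)
Final position: (-1, -5)
Distance = 0; < 1e-6 -> CLOSED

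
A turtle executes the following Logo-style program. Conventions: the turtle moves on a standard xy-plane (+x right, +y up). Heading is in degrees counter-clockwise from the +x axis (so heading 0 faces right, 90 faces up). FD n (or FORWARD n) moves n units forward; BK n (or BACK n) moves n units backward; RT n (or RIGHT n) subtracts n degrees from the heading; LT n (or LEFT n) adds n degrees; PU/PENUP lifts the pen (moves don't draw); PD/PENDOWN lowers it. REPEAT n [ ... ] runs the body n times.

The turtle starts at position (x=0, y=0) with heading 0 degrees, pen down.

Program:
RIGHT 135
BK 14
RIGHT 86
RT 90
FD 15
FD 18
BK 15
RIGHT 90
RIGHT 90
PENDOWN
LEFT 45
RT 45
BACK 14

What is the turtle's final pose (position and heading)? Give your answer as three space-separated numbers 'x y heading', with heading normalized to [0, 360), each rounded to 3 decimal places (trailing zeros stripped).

Executing turtle program step by step:
Start: pos=(0,0), heading=0, pen down
RT 135: heading 0 -> 225
BK 14: (0,0) -> (9.899,9.899) [heading=225, draw]
RT 86: heading 225 -> 139
RT 90: heading 139 -> 49
FD 15: (9.899,9.899) -> (19.74,21.22) [heading=49, draw]
FD 18: (19.74,21.22) -> (31.549,34.805) [heading=49, draw]
BK 15: (31.549,34.805) -> (21.709,23.484) [heading=49, draw]
RT 90: heading 49 -> 319
RT 90: heading 319 -> 229
PD: pen down
LT 45: heading 229 -> 274
RT 45: heading 274 -> 229
BK 14: (21.709,23.484) -> (30.893,34.05) [heading=229, draw]
Final: pos=(30.893,34.05), heading=229, 5 segment(s) drawn

Answer: 30.893 34.05 229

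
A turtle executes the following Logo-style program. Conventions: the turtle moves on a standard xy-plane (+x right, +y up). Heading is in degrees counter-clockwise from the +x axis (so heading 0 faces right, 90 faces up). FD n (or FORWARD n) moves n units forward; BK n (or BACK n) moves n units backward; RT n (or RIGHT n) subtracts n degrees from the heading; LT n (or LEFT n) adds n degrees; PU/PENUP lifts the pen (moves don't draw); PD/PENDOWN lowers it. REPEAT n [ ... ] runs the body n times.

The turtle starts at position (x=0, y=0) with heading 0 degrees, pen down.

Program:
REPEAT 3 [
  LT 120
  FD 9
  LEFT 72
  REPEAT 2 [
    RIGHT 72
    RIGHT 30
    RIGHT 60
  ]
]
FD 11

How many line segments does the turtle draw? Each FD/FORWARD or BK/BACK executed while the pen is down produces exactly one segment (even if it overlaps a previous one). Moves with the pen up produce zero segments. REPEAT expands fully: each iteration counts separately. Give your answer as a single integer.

Answer: 4

Derivation:
Executing turtle program step by step:
Start: pos=(0,0), heading=0, pen down
REPEAT 3 [
  -- iteration 1/3 --
  LT 120: heading 0 -> 120
  FD 9: (0,0) -> (-4.5,7.794) [heading=120, draw]
  LT 72: heading 120 -> 192
  REPEAT 2 [
    -- iteration 1/2 --
    RT 72: heading 192 -> 120
    RT 30: heading 120 -> 90
    RT 60: heading 90 -> 30
    -- iteration 2/2 --
    RT 72: heading 30 -> 318
    RT 30: heading 318 -> 288
    RT 60: heading 288 -> 228
  ]
  -- iteration 2/3 --
  LT 120: heading 228 -> 348
  FD 9: (-4.5,7.794) -> (4.303,5.923) [heading=348, draw]
  LT 72: heading 348 -> 60
  REPEAT 2 [
    -- iteration 1/2 --
    RT 72: heading 60 -> 348
    RT 30: heading 348 -> 318
    RT 60: heading 318 -> 258
    -- iteration 2/2 --
    RT 72: heading 258 -> 186
    RT 30: heading 186 -> 156
    RT 60: heading 156 -> 96
  ]
  -- iteration 3/3 --
  LT 120: heading 96 -> 216
  FD 9: (4.303,5.923) -> (-2.978,0.633) [heading=216, draw]
  LT 72: heading 216 -> 288
  REPEAT 2 [
    -- iteration 1/2 --
    RT 72: heading 288 -> 216
    RT 30: heading 216 -> 186
    RT 60: heading 186 -> 126
    -- iteration 2/2 --
    RT 72: heading 126 -> 54
    RT 30: heading 54 -> 24
    RT 60: heading 24 -> 324
  ]
]
FD 11: (-2.978,0.633) -> (5.921,-5.833) [heading=324, draw]
Final: pos=(5.921,-5.833), heading=324, 4 segment(s) drawn
Segments drawn: 4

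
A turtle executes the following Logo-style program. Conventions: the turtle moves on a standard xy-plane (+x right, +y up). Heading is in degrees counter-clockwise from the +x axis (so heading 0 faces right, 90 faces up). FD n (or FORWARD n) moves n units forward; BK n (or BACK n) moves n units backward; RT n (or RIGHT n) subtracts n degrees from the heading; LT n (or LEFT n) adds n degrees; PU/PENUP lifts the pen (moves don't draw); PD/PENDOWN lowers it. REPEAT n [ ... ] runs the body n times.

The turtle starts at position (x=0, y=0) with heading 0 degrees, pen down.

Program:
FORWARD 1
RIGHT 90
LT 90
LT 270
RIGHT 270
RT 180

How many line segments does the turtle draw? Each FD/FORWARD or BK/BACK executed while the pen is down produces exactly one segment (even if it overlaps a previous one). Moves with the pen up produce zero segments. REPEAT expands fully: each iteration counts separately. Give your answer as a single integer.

Executing turtle program step by step:
Start: pos=(0,0), heading=0, pen down
FD 1: (0,0) -> (1,0) [heading=0, draw]
RT 90: heading 0 -> 270
LT 90: heading 270 -> 0
LT 270: heading 0 -> 270
RT 270: heading 270 -> 0
RT 180: heading 0 -> 180
Final: pos=(1,0), heading=180, 1 segment(s) drawn
Segments drawn: 1

Answer: 1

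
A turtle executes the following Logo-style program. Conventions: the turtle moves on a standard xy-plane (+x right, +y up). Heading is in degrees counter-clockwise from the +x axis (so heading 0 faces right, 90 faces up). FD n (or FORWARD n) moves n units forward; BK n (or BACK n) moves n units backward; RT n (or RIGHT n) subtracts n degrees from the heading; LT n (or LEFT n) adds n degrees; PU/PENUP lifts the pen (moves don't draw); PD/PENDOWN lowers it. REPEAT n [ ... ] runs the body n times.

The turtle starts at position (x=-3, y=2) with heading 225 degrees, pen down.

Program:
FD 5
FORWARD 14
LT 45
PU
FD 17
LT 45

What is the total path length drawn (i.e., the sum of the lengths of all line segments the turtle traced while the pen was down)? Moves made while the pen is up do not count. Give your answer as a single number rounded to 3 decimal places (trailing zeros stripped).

Answer: 19

Derivation:
Executing turtle program step by step:
Start: pos=(-3,2), heading=225, pen down
FD 5: (-3,2) -> (-6.536,-1.536) [heading=225, draw]
FD 14: (-6.536,-1.536) -> (-16.435,-11.435) [heading=225, draw]
LT 45: heading 225 -> 270
PU: pen up
FD 17: (-16.435,-11.435) -> (-16.435,-28.435) [heading=270, move]
LT 45: heading 270 -> 315
Final: pos=(-16.435,-28.435), heading=315, 2 segment(s) drawn

Segment lengths:
  seg 1: (-3,2) -> (-6.536,-1.536), length = 5
  seg 2: (-6.536,-1.536) -> (-16.435,-11.435), length = 14
Total = 19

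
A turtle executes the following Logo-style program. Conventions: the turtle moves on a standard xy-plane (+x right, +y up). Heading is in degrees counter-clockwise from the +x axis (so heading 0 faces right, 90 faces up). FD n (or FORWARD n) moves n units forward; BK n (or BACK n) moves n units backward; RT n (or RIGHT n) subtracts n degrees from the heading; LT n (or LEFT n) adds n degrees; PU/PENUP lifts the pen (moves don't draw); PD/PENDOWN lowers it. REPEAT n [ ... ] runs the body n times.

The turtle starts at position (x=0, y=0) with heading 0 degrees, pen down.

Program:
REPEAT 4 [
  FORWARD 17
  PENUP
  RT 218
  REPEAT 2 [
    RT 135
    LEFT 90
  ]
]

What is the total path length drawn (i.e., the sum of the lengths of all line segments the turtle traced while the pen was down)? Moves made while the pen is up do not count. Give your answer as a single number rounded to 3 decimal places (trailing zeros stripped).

Answer: 17

Derivation:
Executing turtle program step by step:
Start: pos=(0,0), heading=0, pen down
REPEAT 4 [
  -- iteration 1/4 --
  FD 17: (0,0) -> (17,0) [heading=0, draw]
  PU: pen up
  RT 218: heading 0 -> 142
  REPEAT 2 [
    -- iteration 1/2 --
    RT 135: heading 142 -> 7
    LT 90: heading 7 -> 97
    -- iteration 2/2 --
    RT 135: heading 97 -> 322
    LT 90: heading 322 -> 52
  ]
  -- iteration 2/4 --
  FD 17: (17,0) -> (27.466,13.396) [heading=52, move]
  PU: pen up
  RT 218: heading 52 -> 194
  REPEAT 2 [
    -- iteration 1/2 --
    RT 135: heading 194 -> 59
    LT 90: heading 59 -> 149
    -- iteration 2/2 --
    RT 135: heading 149 -> 14
    LT 90: heading 14 -> 104
  ]
  -- iteration 3/4 --
  FD 17: (27.466,13.396) -> (23.354,29.891) [heading=104, move]
  PU: pen up
  RT 218: heading 104 -> 246
  REPEAT 2 [
    -- iteration 1/2 --
    RT 135: heading 246 -> 111
    LT 90: heading 111 -> 201
    -- iteration 2/2 --
    RT 135: heading 201 -> 66
    LT 90: heading 66 -> 156
  ]
  -- iteration 4/4 --
  FD 17: (23.354,29.891) -> (7.823,36.806) [heading=156, move]
  PU: pen up
  RT 218: heading 156 -> 298
  REPEAT 2 [
    -- iteration 1/2 --
    RT 135: heading 298 -> 163
    LT 90: heading 163 -> 253
    -- iteration 2/2 --
    RT 135: heading 253 -> 118
    LT 90: heading 118 -> 208
  ]
]
Final: pos=(7.823,36.806), heading=208, 1 segment(s) drawn

Segment lengths:
  seg 1: (0,0) -> (17,0), length = 17
Total = 17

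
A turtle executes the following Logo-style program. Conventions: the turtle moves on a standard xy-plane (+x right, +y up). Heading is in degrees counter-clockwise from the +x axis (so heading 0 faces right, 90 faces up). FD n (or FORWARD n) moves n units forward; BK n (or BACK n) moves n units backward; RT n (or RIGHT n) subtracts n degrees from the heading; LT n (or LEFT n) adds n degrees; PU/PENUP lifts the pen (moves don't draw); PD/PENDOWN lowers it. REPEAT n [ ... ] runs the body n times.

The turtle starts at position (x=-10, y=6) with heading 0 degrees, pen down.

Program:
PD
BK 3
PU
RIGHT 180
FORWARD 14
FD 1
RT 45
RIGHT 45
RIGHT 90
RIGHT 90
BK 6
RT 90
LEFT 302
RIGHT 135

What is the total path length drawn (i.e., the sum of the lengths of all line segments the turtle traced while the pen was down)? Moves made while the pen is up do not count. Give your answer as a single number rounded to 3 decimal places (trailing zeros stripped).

Answer: 3

Derivation:
Executing turtle program step by step:
Start: pos=(-10,6), heading=0, pen down
PD: pen down
BK 3: (-10,6) -> (-13,6) [heading=0, draw]
PU: pen up
RT 180: heading 0 -> 180
FD 14: (-13,6) -> (-27,6) [heading=180, move]
FD 1: (-27,6) -> (-28,6) [heading=180, move]
RT 45: heading 180 -> 135
RT 45: heading 135 -> 90
RT 90: heading 90 -> 0
RT 90: heading 0 -> 270
BK 6: (-28,6) -> (-28,12) [heading=270, move]
RT 90: heading 270 -> 180
LT 302: heading 180 -> 122
RT 135: heading 122 -> 347
Final: pos=(-28,12), heading=347, 1 segment(s) drawn

Segment lengths:
  seg 1: (-10,6) -> (-13,6), length = 3
Total = 3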